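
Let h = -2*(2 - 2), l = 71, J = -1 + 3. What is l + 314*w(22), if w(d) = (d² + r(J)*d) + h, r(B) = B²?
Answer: 179679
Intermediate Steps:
J = 2
h = 0 (h = -2*0 = 0)
w(d) = d² + 4*d (w(d) = (d² + 2²*d) + 0 = (d² + 4*d) + 0 = d² + 4*d)
l + 314*w(22) = 71 + 314*(22*(4 + 22)) = 71 + 314*(22*26) = 71 + 314*572 = 71 + 179608 = 179679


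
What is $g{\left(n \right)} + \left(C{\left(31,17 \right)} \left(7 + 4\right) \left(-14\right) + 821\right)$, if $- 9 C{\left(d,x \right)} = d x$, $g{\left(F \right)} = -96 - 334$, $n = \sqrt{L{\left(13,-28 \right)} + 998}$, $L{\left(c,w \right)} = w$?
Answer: $\frac{84677}{9} \approx 9408.6$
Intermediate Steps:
$n = \sqrt{970}$ ($n = \sqrt{-28 + 998} = \sqrt{970} \approx 31.145$)
$g{\left(F \right)} = -430$ ($g{\left(F \right)} = -96 - 334 = -430$)
$C{\left(d,x \right)} = - \frac{d x}{9}$
$g{\left(n \right)} + \left(C{\left(31,17 \right)} \left(7 + 4\right) \left(-14\right) + 821\right) = -430 + \left(\left(- \frac{1}{9}\right) 31 \cdot 17 \left(7 + 4\right) \left(-14\right) + 821\right) = -430 - \left(-821 + \frac{527 \cdot 11 \left(-14\right)}{9}\right) = -430 + \left(\left(- \frac{527}{9}\right) \left(-154\right) + 821\right) = -430 + \left(\frac{81158}{9} + 821\right) = -430 + \frac{88547}{9} = \frac{84677}{9}$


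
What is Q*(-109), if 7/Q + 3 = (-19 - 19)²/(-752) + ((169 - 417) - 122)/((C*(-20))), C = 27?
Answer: 553284/3071 ≈ 180.16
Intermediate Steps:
Q = -5076/3071 (Q = 7/(-3 + ((-19 - 19)²/(-752) + ((169 - 417) - 122)/((27*(-20))))) = 7/(-3 + ((-38)²*(-1/752) + (-248 - 122)/(-540))) = 7/(-3 + (1444*(-1/752) - 370*(-1/540))) = 7/(-3 + (-361/188 + 37/54)) = 7/(-3 - 6269/5076) = 7/(-21497/5076) = 7*(-5076/21497) = -5076/3071 ≈ -1.6529)
Q*(-109) = -5076/3071*(-109) = 553284/3071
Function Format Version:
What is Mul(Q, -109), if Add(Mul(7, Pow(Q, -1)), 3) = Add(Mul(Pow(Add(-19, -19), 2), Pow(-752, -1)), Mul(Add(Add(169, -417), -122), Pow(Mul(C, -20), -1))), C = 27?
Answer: Rational(553284, 3071) ≈ 180.16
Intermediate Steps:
Q = Rational(-5076, 3071) (Q = Mul(7, Pow(Add(-3, Add(Mul(Pow(Add(-19, -19), 2), Pow(-752, -1)), Mul(Add(Add(169, -417), -122), Pow(Mul(27, -20), -1)))), -1)) = Mul(7, Pow(Add(-3, Add(Mul(Pow(-38, 2), Rational(-1, 752)), Mul(Add(-248, -122), Pow(-540, -1)))), -1)) = Mul(7, Pow(Add(-3, Add(Mul(1444, Rational(-1, 752)), Mul(-370, Rational(-1, 540)))), -1)) = Mul(7, Pow(Add(-3, Add(Rational(-361, 188), Rational(37, 54))), -1)) = Mul(7, Pow(Add(-3, Rational(-6269, 5076)), -1)) = Mul(7, Pow(Rational(-21497, 5076), -1)) = Mul(7, Rational(-5076, 21497)) = Rational(-5076, 3071) ≈ -1.6529)
Mul(Q, -109) = Mul(Rational(-5076, 3071), -109) = Rational(553284, 3071)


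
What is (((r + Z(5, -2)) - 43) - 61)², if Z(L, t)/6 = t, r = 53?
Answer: 3969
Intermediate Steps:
Z(L, t) = 6*t
(((r + Z(5, -2)) - 43) - 61)² = (((53 + 6*(-2)) - 43) - 61)² = (((53 - 12) - 43) - 61)² = ((41 - 43) - 61)² = (-2 - 61)² = (-63)² = 3969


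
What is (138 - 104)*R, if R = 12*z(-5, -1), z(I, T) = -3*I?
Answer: 6120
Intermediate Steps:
R = 180 (R = 12*(-3*(-5)) = 12*15 = 180)
(138 - 104)*R = (138 - 104)*180 = 34*180 = 6120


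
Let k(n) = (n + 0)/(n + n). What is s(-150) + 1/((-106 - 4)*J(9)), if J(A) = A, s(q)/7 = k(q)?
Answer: 1732/495 ≈ 3.4990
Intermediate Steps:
k(n) = ½ (k(n) = n/((2*n)) = n*(1/(2*n)) = ½)
s(q) = 7/2 (s(q) = 7*(½) = 7/2)
s(-150) + 1/((-106 - 4)*J(9)) = 7/2 + 1/((-106 - 4)*9) = 7/2 + 1/(-110*9) = 7/2 + 1/(-990) = 7/2 - 1/990 = 1732/495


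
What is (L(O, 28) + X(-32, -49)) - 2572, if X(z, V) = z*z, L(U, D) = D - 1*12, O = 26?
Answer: -1532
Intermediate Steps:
L(U, D) = -12 + D (L(U, D) = D - 12 = -12 + D)
X(z, V) = z**2
(L(O, 28) + X(-32, -49)) - 2572 = ((-12 + 28) + (-32)**2) - 2572 = (16 + 1024) - 2572 = 1040 - 2572 = -1532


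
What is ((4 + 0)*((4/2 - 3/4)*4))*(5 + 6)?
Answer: 220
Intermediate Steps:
((4 + 0)*((4/2 - 3/4)*4))*(5 + 6) = (4*((4*(1/2) - 3*1/4)*4))*11 = (4*((2 - 3/4)*4))*11 = (4*((5/4)*4))*11 = (4*5)*11 = 20*11 = 220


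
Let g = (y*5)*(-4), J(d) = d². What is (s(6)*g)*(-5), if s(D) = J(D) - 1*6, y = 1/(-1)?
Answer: -3000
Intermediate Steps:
y = -1
s(D) = -6 + D² (s(D) = D² - 1*6 = D² - 6 = -6 + D²)
g = 20 (g = -1*5*(-4) = -5*(-4) = 20)
(s(6)*g)*(-5) = ((-6 + 6²)*20)*(-5) = ((-6 + 36)*20)*(-5) = (30*20)*(-5) = 600*(-5) = -3000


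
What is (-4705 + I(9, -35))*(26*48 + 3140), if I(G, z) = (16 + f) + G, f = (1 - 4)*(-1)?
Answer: -20522676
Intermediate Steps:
f = 3 (f = -3*(-1) = 3)
I(G, z) = 19 + G (I(G, z) = (16 + 3) + G = 19 + G)
(-4705 + I(9, -35))*(26*48 + 3140) = (-4705 + (19 + 9))*(26*48 + 3140) = (-4705 + 28)*(1248 + 3140) = -4677*4388 = -20522676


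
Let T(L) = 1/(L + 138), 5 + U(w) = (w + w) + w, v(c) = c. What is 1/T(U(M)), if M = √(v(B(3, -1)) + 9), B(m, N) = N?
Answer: 133 + 6*√2 ≈ 141.49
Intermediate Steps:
M = 2*√2 (M = √(-1 + 9) = √8 = 2*√2 ≈ 2.8284)
U(w) = -5 + 3*w (U(w) = -5 + ((w + w) + w) = -5 + (2*w + w) = -5 + 3*w)
T(L) = 1/(138 + L)
1/T(U(M)) = 1/(1/(138 + (-5 + 3*(2*√2)))) = 1/(1/(138 + (-5 + 6*√2))) = 1/(1/(133 + 6*√2)) = 133 + 6*√2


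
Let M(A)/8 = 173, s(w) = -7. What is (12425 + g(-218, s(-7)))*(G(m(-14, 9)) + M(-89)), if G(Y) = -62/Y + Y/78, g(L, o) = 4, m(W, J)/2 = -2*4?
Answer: 1793724279/104 ≈ 1.7247e+7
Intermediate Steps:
m(W, J) = -16 (m(W, J) = 2*(-2*4) = 2*(-8) = -16)
M(A) = 1384 (M(A) = 8*173 = 1384)
G(Y) = -62/Y + Y/78 (G(Y) = -62/Y + Y*(1/78) = -62/Y + Y/78)
(12425 + g(-218, s(-7)))*(G(m(-14, 9)) + M(-89)) = (12425 + 4)*((-62/(-16) + (1/78)*(-16)) + 1384) = 12429*((-62*(-1/16) - 8/39) + 1384) = 12429*((31/8 - 8/39) + 1384) = 12429*(1145/312 + 1384) = 12429*(432953/312) = 1793724279/104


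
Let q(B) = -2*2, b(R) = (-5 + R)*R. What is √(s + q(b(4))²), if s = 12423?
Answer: √12439 ≈ 111.53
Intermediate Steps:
b(R) = R*(-5 + R)
q(B) = -4
√(s + q(b(4))²) = √(12423 + (-4)²) = √(12423 + 16) = √12439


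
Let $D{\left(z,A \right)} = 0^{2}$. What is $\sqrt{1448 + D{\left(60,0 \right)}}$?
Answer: $2 \sqrt{362} \approx 38.053$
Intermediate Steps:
$D{\left(z,A \right)} = 0$
$\sqrt{1448 + D{\left(60,0 \right)}} = \sqrt{1448 + 0} = \sqrt{1448} = 2 \sqrt{362}$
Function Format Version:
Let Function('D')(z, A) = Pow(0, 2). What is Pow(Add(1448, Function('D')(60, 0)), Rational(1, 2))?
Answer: Mul(2, Pow(362, Rational(1, 2))) ≈ 38.053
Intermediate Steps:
Function('D')(z, A) = 0
Pow(Add(1448, Function('D')(60, 0)), Rational(1, 2)) = Pow(Add(1448, 0), Rational(1, 2)) = Pow(1448, Rational(1, 2)) = Mul(2, Pow(362, Rational(1, 2)))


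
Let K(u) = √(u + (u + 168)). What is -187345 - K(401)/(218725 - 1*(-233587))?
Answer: -187345 - √970/452312 ≈ -1.8735e+5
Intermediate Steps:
K(u) = √(168 + 2*u) (K(u) = √(u + (168 + u)) = √(168 + 2*u))
-187345 - K(401)/(218725 - 1*(-233587)) = -187345 - √(168 + 2*401)/(218725 - 1*(-233587)) = -187345 - √(168 + 802)/(218725 + 233587) = -187345 - √970/452312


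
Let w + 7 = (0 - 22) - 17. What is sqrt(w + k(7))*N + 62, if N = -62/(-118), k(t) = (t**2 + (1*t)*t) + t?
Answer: 62 + 31*sqrt(59)/59 ≈ 66.036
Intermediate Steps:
k(t) = t + 2*t**2 (k(t) = (t**2 + t*t) + t = (t**2 + t**2) + t = 2*t**2 + t = t + 2*t**2)
w = -46 (w = -7 + ((0 - 22) - 17) = -7 + (-22 - 17) = -7 - 39 = -46)
N = 31/59 (N = -62*(-1/118) = 31/59 ≈ 0.52542)
sqrt(w + k(7))*N + 62 = sqrt(-46 + 7*(1 + 2*7))*(31/59) + 62 = sqrt(-46 + 7*(1 + 14))*(31/59) + 62 = sqrt(-46 + 7*15)*(31/59) + 62 = sqrt(-46 + 105)*(31/59) + 62 = sqrt(59)*(31/59) + 62 = 31*sqrt(59)/59 + 62 = 62 + 31*sqrt(59)/59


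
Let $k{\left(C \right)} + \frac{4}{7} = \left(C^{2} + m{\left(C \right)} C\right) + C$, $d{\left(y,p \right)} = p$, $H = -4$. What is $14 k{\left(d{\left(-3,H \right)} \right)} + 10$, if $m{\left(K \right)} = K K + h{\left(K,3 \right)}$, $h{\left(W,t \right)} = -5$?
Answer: $-446$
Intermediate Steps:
$m{\left(K \right)} = -5 + K^{2}$ ($m{\left(K \right)} = K K - 5 = K^{2} - 5 = -5 + K^{2}$)
$k{\left(C \right)} = - \frac{4}{7} + C + C^{2} + C \left(-5 + C^{2}\right)$ ($k{\left(C \right)} = - \frac{4}{7} + \left(\left(C^{2} + \left(-5 + C^{2}\right) C\right) + C\right) = - \frac{4}{7} + \left(\left(C^{2} + C \left(-5 + C^{2}\right)\right) + C\right) = - \frac{4}{7} + \left(C + C^{2} + C \left(-5 + C^{2}\right)\right) = - \frac{4}{7} + C + C^{2} + C \left(-5 + C^{2}\right)$)
$14 k{\left(d{\left(-3,H \right)} \right)} + 10 = 14 \left(- \frac{4}{7} + \left(-4\right)^{2} + \left(-4\right)^{3} - -16\right) + 10 = 14 \left(- \frac{4}{7} + 16 - 64 + 16\right) + 10 = 14 \left(- \frac{228}{7}\right) + 10 = -456 + 10 = -446$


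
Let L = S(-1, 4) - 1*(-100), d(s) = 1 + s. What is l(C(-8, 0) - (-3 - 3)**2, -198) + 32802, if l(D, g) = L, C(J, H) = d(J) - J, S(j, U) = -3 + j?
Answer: 32898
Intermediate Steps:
C(J, H) = 1 (C(J, H) = (1 + J) - J = 1)
L = 96 (L = (-3 - 1) - 1*(-100) = -4 + 100 = 96)
l(D, g) = 96
l(C(-8, 0) - (-3 - 3)**2, -198) + 32802 = 96 + 32802 = 32898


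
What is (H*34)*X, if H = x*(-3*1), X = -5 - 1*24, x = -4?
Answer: -11832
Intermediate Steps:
X = -29 (X = -5 - 24 = -29)
H = 12 (H = -(-12) = -4*(-3) = 12)
(H*34)*X = (12*34)*(-29) = 408*(-29) = -11832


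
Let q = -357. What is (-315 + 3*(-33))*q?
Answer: 147798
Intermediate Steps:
(-315 + 3*(-33))*q = (-315 + 3*(-33))*(-357) = (-315 - 99)*(-357) = -414*(-357) = 147798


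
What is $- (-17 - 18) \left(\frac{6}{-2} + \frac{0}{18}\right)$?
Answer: $-105$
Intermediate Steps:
$- (-17 - 18) \left(\frac{6}{-2} + \frac{0}{18}\right) = - (-17 - 18) \left(6 \left(- \frac{1}{2}\right) + 0 \cdot \frac{1}{18}\right) = \left(-1\right) \left(-35\right) \left(-3 + 0\right) = 35 \left(-3\right) = -105$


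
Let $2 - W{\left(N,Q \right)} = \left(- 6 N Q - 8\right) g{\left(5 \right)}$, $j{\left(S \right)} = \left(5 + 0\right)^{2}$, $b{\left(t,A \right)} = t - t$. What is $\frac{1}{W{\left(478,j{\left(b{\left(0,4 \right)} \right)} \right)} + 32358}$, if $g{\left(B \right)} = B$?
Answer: $\frac{1}{390900} \approx 2.5582 \cdot 10^{-6}$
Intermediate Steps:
$b{\left(t,A \right)} = 0$
$j{\left(S \right)} = 25$ ($j{\left(S \right)} = 5^{2} = 25$)
$W{\left(N,Q \right)} = 42 + 30 N Q$ ($W{\left(N,Q \right)} = 2 - \left(- 6 N Q - 8\right) 5 = 2 - \left(-8 - 6 N Q\right) 5 = 2 - \left(-40 - 30 N Q\right) = 2 + \left(40 + 30 N Q\right) = 42 + 30 N Q$)
$\frac{1}{W{\left(478,j{\left(b{\left(0,4 \right)} \right)} \right)} + 32358} = \frac{1}{\left(42 + 30 \cdot 478 \cdot 25\right) + 32358} = \frac{1}{\left(42 + 358500\right) + 32358} = \frac{1}{358542 + 32358} = \frac{1}{390900}$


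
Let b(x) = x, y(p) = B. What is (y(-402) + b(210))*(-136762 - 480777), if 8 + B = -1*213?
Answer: 6792929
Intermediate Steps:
B = -221 (B = -8 - 1*213 = -8 - 213 = -221)
y(p) = -221
(y(-402) + b(210))*(-136762 - 480777) = (-221 + 210)*(-136762 - 480777) = -11*(-617539) = 6792929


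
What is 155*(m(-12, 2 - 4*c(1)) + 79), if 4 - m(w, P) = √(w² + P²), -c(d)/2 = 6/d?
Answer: 12865 - 310*√661 ≈ 4894.9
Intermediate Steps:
c(d) = -12/d
m(w, P) = 4 - √(P² + w²) (m(w, P) = 4 - √(w² + P²) = 4 - √(P² + w²))
155*(m(-12, 2 - 4*c(1)) + 79) = 155*((4 - √((2 - (-48)/1)² + (-12)²)) + 79) = 155*((4 - √((2 - (-48))² + 144)) + 79) = 155*((4 - √((2 - 4*(-12))² + 144)) + 79) = 155*((4 - √((2 + 48)² + 144)) + 79) = 155*((4 - √(50² + 144)) + 79) = 155*((4 - √(2500 + 144)) + 79) = 155*((4 - √2644) + 79) = 155*((4 - 2*√661) + 79) = 155*(83 - 2*√661) = 12865 - 310*√661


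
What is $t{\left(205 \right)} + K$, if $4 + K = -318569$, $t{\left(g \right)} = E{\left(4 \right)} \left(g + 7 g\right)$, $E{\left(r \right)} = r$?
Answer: $-312013$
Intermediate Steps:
$t{\left(g \right)} = 32 g$ ($t{\left(g \right)} = 4 \left(g + 7 g\right) = 4 \cdot 8 g = 32 g$)
$K = -318573$ ($K = -4 - 318569 = -318573$)
$t{\left(205 \right)} + K = 32 \cdot 205 - 318573 = 6560 - 318573 = -312013$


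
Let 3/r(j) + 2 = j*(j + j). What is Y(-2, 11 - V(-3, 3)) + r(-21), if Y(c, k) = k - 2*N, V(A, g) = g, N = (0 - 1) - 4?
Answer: 15843/880 ≈ 18.003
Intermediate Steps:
N = -5 (N = -1 - 4 = -5)
r(j) = 3/(-2 + 2*j²) (r(j) = 3/(-2 + j*(j + j)) = 3/(-2 + j*(2*j)) = 3/(-2 + 2*j²))
Y(c, k) = 10 + k (Y(c, k) = k - 2*(-5) = k + 10 = 10 + k)
Y(-2, 11 - V(-3, 3)) + r(-21) = (10 + (11 - 1*3)) + 3/(2*(-1 + (-21)²)) = (10 + (11 - 3)) + 3/(2*(-1 + 441)) = (10 + 8) + (3/2)/440 = 18 + (3/2)*(1/440) = 18 + 3/880 = 15843/880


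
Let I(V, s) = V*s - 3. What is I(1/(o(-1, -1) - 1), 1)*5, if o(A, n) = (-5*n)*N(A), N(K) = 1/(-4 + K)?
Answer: -35/2 ≈ -17.500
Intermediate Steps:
o(A, n) = -5*n/(-4 + A) (o(A, n) = (-5*n)/(-4 + A) = -5*n/(-4 + A))
I(V, s) = -3 + V*s
I(1/(o(-1, -1) - 1), 1)*5 = (-3 + 1/(-5*(-1)/(-4 - 1) - 1))*5 = (-3 + 1/(-5*(-1)/(-5) - 1))*5 = (-3 + 1/(-5*(-1)*(-⅕) - 1))*5 = (-3 + 1/(-1 - 1))*5 = (-3 + 1/(-2))*5 = (-3 - ½*1)*5 = (-3 - ½)*5 = -7/2*5 = -35/2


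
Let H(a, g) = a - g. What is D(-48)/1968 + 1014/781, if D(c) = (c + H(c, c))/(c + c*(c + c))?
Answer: 189576659/146015760 ≈ 1.2983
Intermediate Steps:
D(c) = c/(c + 2*c**2) (D(c) = (c + (c - c))/(c + c*(c + c)) = (c + 0)/(c + c*(2*c)) = c/(c + 2*c**2))
D(-48)/1968 + 1014/781 = 1/((1 + 2*(-48))*1968) + 1014/781 = (1/1968)/(1 - 96) + 1014*(1/781) = (1/1968)/(-95) + 1014/781 = -1/95*1/1968 + 1014/781 = -1/186960 + 1014/781 = 189576659/146015760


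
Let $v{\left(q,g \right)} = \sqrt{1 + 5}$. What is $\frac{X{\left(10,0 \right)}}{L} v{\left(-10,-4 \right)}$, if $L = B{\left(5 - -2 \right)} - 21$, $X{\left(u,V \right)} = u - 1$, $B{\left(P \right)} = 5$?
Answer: $- \frac{9 \sqrt{6}}{16} \approx -1.3778$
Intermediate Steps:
$X{\left(u,V \right)} = -1 + u$ ($X{\left(u,V \right)} = u - 1 = -1 + u$)
$L = -16$ ($L = 5 - 21 = -16$)
$v{\left(q,g \right)} = \sqrt{6}$
$\frac{X{\left(10,0 \right)}}{L} v{\left(-10,-4 \right)} = \frac{-1 + 10}{-16} \sqrt{6} = 9 \left(- \frac{1}{16}\right) \sqrt{6} = - \frac{9 \sqrt{6}}{16}$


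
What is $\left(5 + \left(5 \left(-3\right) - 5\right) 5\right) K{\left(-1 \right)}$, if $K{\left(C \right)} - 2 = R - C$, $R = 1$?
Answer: $-380$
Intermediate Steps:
$K{\left(C \right)} = 3 - C$ ($K{\left(C \right)} = 2 - \left(-1 + C\right) = 3 - C$)
$\left(5 + \left(5 \left(-3\right) - 5\right) 5\right) K{\left(-1 \right)} = \left(5 + \left(5 \left(-3\right) - 5\right) 5\right) \left(3 - -1\right) = \left(5 + \left(-15 - 5\right) 5\right) \left(3 + 1\right) = \left(5 - 100\right) 4 = \left(-95\right) 4 = -380$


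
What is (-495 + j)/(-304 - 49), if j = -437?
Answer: 932/353 ≈ 2.6402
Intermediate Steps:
(-495 + j)/(-304 - 49) = (-495 - 437)/(-304 - 49) = -932/(-353) = -932*(-1/353) = 932/353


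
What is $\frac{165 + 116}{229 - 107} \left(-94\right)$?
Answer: $- \frac{13207}{61} \approx -216.51$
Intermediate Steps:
$\frac{165 + 116}{229 - 107} \left(-94\right) = \frac{281}{122} \left(-94\right) = - \frac{13207}{61}$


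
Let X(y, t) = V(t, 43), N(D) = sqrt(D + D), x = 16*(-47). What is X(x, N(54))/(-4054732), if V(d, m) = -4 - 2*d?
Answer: 1/1013683 + 3*sqrt(3)/1013683 ≈ 6.1125e-6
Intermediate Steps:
x = -752
N(D) = sqrt(2)*sqrt(D) (N(D) = sqrt(2*D) = sqrt(2)*sqrt(D))
X(y, t) = -4 - 2*t
X(x, N(54))/(-4054732) = (-4 - 2*sqrt(2)*sqrt(54))/(-4054732) = (-4 - 2*sqrt(2)*3*sqrt(6))*(-1/4054732) = (-4 - 12*sqrt(3))*(-1/4054732) = 1/1013683 + 3*sqrt(3)/1013683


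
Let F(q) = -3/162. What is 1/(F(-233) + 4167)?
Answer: 54/225017 ≈ 0.00023998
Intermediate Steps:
F(q) = -1/54 (F(q) = -3*1/162 = -1/54)
1/(F(-233) + 4167) = 1/(-1/54 + 4167) = 1/(225017/54) = 54/225017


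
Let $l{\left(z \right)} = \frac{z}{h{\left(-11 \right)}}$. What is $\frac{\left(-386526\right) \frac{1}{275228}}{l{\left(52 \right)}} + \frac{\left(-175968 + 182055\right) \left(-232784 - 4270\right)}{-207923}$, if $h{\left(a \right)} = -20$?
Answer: $\frac{2581608377777181}{371970504386} \approx 6940.4$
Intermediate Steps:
$l{\left(z \right)} = - \frac{z}{20}$ ($l{\left(z \right)} = \frac{z}{-20} = z \left(- \frac{1}{20}\right) = - \frac{z}{20}$)
$\frac{\left(-386526\right) \frac{1}{275228}}{l{\left(52 \right)}} + \frac{\left(-175968 + 182055\right) \left(-232784 - 4270\right)}{-207923} = \frac{\left(-386526\right) \frac{1}{275228}}{\left(- \frac{1}{20}\right) 52} + \frac{\left(-175968 + 182055\right) \left(-232784 - 4270\right)}{-207923} = \frac{\left(-386526\right) \frac{1}{275228}}{- \frac{13}{5}} + 6087 \left(-237054\right) \left(- \frac{1}{207923}\right) = \left(- \frac{193263}{137614}\right) \left(- \frac{5}{13}\right) - - \frac{1442947698}{207923} = \frac{966315}{1788982} + \frac{1442947698}{207923} = \frac{2581608377777181}{371970504386}$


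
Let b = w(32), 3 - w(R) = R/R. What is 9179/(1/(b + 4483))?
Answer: 41167815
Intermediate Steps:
w(R) = 2 (w(R) = 3 - R/R = 3 - 1*1 = 3 - 1 = 2)
b = 2
9179/(1/(b + 4483)) = 9179/(1/(2 + 4483)) = 9179/(1/4485) = 9179*4485 = 41167815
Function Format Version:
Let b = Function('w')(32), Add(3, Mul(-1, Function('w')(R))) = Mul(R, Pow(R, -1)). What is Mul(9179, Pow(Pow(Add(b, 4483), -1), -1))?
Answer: 41167815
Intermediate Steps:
Function('w')(R) = 2 (Function('w')(R) = Add(3, Mul(-1, Mul(R, Pow(R, -1)))) = Add(3, Mul(-1, 1)) = Add(3, -1) = 2)
b = 2
Mul(9179, Pow(Pow(Add(b, 4483), -1), -1)) = Mul(9179, Pow(Pow(Add(2, 4483), -1), -1)) = Mul(9179, Pow(Pow(4485, -1), -1)) = Mul(9179, Pow(Rational(1, 4485), -1)) = Mul(9179, 4485) = 41167815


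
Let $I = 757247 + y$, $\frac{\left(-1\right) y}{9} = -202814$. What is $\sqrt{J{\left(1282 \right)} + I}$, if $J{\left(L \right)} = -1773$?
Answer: $40 \sqrt{1613} \approx 1606.5$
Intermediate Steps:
$y = 1825326$ ($y = \left(-9\right) \left(-202814\right) = 1825326$)
$I = 2582573$ ($I = 757247 + 1825326 = 2582573$)
$\sqrt{J{\left(1282 \right)} + I} = \sqrt{-1773 + 2582573} = \sqrt{2580800} = 40 \sqrt{1613}$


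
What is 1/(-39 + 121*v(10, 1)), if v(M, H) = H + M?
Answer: 1/1292 ≈ 0.00077399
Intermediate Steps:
1/(-39 + 121*v(10, 1)) = 1/(-39 + 121*(1 + 10)) = 1/(-39 + 121*11) = 1/(-39 + 1331) = 1/1292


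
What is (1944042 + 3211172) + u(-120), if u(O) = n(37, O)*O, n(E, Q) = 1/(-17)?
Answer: 87638758/17 ≈ 5.1552e+6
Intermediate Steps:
n(E, Q) = -1/17
u(O) = -O/17
(1944042 + 3211172) + u(-120) = (1944042 + 3211172) - 1/17*(-120) = 5155214 + 120/17 = 87638758/17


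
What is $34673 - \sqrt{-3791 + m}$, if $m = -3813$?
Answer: $34673 - 2 i \sqrt{1901} \approx 34673.0 - 87.201 i$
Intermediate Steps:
$34673 - \sqrt{-3791 + m} = 34673 - \sqrt{-3791 - 3813} = 34673 - \sqrt{-7604} = 34673 - 2 i \sqrt{1901}$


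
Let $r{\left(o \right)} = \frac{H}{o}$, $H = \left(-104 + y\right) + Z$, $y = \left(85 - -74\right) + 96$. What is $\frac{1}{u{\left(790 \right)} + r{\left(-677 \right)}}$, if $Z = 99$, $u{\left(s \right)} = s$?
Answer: $\frac{677}{534580} \approx 0.0012664$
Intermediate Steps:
$y = 255$ ($y = \left(85 + 74\right) + 96 = 159 + 96 = 255$)
$H = 250$ ($H = \left(-104 + 255\right) + 99 = 151 + 99 = 250$)
$r{\left(o \right)} = \frac{250}{o}$
$\frac{1}{u{\left(790 \right)} + r{\left(-677 \right)}} = \frac{1}{790 + \frac{250}{-677}} = \frac{1}{790 + 250 \left(- \frac{1}{677}\right)} = \frac{1}{790 - \frac{250}{677}} = \frac{1}{\frac{534580}{677}} = \frac{677}{534580}$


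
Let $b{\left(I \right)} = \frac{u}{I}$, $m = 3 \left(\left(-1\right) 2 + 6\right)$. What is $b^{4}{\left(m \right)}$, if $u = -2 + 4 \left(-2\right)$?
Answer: $\frac{625}{1296} \approx 0.48225$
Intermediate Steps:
$m = 12$ ($m = 3 \left(-2 + 6\right) = 3 \cdot 4 = 12$)
$u = -10$ ($u = -2 - 8 = -10$)
$b{\left(I \right)} = - \frac{10}{I}$
$b^{4}{\left(m \right)} = \left(- \frac{10}{12}\right)^{4} = \left(\left(-10\right) \frac{1}{12}\right)^{4} = \left(- \frac{5}{6}\right)^{4} = \frac{625}{1296}$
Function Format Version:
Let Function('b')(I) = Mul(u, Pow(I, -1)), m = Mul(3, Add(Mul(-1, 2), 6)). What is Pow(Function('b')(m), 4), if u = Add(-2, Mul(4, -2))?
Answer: Rational(625, 1296) ≈ 0.48225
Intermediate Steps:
m = 12 (m = Mul(3, Add(-2, 6)) = Mul(3, 4) = 12)
u = -10 (u = Add(-2, -8) = -10)
Function('b')(I) = Mul(-10, Pow(I, -1))
Pow(Function('b')(m), 4) = Pow(Mul(-10, Pow(12, -1)), 4) = Pow(Mul(-10, Rational(1, 12)), 4) = Pow(Rational(-5, 6), 4) = Rational(625, 1296)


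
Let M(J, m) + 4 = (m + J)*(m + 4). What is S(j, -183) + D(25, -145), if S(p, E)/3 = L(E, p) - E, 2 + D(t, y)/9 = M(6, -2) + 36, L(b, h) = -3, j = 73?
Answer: 882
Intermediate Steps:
M(J, m) = -4 + (4 + m)*(J + m) (M(J, m) = -4 + (m + J)*(m + 4) = -4 + (J + m)*(4 + m) = -4 + (4 + m)*(J + m))
D(t, y) = 342 (D(t, y) = -18 + 9*((-4 + (-2)² + 4*6 + 4*(-2) + 6*(-2)) + 36) = -18 + 9*((-4 + 4 + 24 - 8 - 12) + 36) = -18 + 9*(4 + 36) = -18 + 9*40 = -18 + 360 = 342)
S(p, E) = -9 - 3*E (S(p, E) = 3*(-3 - E) = -9 - 3*E)
S(j, -183) + D(25, -145) = (-9 - 3*(-183)) + 342 = (-9 + 549) + 342 = 540 + 342 = 882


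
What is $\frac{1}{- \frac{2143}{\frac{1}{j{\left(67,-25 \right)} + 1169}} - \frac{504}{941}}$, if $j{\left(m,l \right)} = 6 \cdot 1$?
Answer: $- \frac{941}{2369462029} \approx -3.9714 \cdot 10^{-7}$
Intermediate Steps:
$j{\left(m,l \right)} = 6$
$\frac{1}{- \frac{2143}{\frac{1}{j{\left(67,-25 \right)} + 1169}} - \frac{504}{941}} = \frac{1}{- \frac{2143}{\frac{1}{6 + 1169}} - \frac{504}{941}} = \frac{1}{- \frac{2143}{\frac{1}{1175}} - \frac{504}{941}} = \frac{1}{- 2143 \frac{1}{\frac{1}{1175}} - \frac{504}{941}} = \frac{1}{\left(-2143\right) 1175 - \frac{504}{941}} = \frac{1}{-2518025 - \frac{504}{941}} = \frac{1}{- \frac{2369462029}{941}} = - \frac{941}{2369462029}$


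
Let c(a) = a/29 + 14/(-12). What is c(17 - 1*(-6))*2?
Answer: -65/87 ≈ -0.74713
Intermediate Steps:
c(a) = -7/6 + a/29 (c(a) = a*(1/29) + 14*(-1/12) = a/29 - 7/6 = -7/6 + a/29)
c(17 - 1*(-6))*2 = (-7/6 + (17 - 1*(-6))/29)*2 = (-7/6 + (17 + 6)/29)*2 = (-7/6 + (1/29)*23)*2 = (-7/6 + 23/29)*2 = -65/174*2 = -65/87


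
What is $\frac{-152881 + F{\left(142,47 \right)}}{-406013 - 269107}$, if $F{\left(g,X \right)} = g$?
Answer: $\frac{50913}{225040} \approx 0.22624$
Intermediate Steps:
$\frac{-152881 + F{\left(142,47 \right)}}{-406013 - 269107} = \frac{-152881 + 142}{-406013 - 269107} = - \frac{152739}{-675120} = \left(-152739\right) \left(- \frac{1}{675120}\right) = \frac{50913}{225040}$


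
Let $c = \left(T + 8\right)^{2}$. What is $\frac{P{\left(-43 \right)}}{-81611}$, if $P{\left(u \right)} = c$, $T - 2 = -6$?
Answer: $- \frac{16}{81611} \approx -0.00019605$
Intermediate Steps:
$T = -4$ ($T = 2 - 6 = -4$)
$c = 16$ ($c = \left(-4 + 8\right)^{2} = 4^{2} = 16$)
$P{\left(u \right)} = 16$
$\frac{P{\left(-43 \right)}}{-81611} = \frac{16}{-81611} = 16 \left(- \frac{1}{81611}\right) = - \frac{16}{81611}$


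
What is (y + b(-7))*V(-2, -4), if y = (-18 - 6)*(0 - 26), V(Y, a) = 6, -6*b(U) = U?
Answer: 3751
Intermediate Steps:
b(U) = -U/6
y = 624 (y = -24*(-26) = 624)
(y + b(-7))*V(-2, -4) = (624 - 1/6*(-7))*6 = (624 + 7/6)*6 = (3751/6)*6 = 3751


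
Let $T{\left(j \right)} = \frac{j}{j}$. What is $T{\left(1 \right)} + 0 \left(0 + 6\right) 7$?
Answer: $1$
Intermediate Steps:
$T{\left(j \right)} = 1$
$T{\left(1 \right)} + 0 \left(0 + 6\right) 7 = 1 + 0 \left(0 + 6\right) 7 = 1 + 0 \cdot 6 \cdot 7 = 1 + 0 \cdot 7 = 1 + 0 = 1$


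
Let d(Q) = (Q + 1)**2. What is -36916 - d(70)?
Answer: -41957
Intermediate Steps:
d(Q) = (1 + Q)**2
-36916 - d(70) = -36916 - (1 + 70)**2 = -36916 - 1*71**2 = -36916 - 1*5041 = -36916 - 5041 = -41957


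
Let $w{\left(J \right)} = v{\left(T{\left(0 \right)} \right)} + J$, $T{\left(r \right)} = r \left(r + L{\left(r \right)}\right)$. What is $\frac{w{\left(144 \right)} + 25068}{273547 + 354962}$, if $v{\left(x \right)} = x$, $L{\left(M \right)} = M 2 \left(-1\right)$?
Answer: $\frac{8404}{209503} \approx 0.040114$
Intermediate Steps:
$L{\left(M \right)} = - 2 M$ ($L{\left(M \right)} = 2 M \left(-1\right) = - 2 M$)
$T{\left(r \right)} = - r^{2}$ ($T{\left(r \right)} = r \left(r - 2 r\right) = r \left(- r\right) = - r^{2}$)
$w{\left(J \right)} = J$ ($w{\left(J \right)} = - 0^{2} + J = \left(-1\right) 0 + J = 0 + J = J$)
$\frac{w{\left(144 \right)} + 25068}{273547 + 354962} = \frac{144 + 25068}{273547 + 354962} = \frac{25212}{628509} = 25212 \cdot \frac{1}{628509} = \frac{8404}{209503}$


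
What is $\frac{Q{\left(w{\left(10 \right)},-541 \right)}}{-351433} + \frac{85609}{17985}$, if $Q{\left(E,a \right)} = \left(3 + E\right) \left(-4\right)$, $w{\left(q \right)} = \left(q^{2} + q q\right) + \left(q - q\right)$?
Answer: $\frac{30100431517}{6320522505} \approx 4.7623$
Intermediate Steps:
$w{\left(q \right)} = 2 q^{2}$ ($w{\left(q \right)} = \left(q^{2} + q^{2}\right) + 0 = 2 q^{2} + 0 = 2 q^{2}$)
$Q{\left(E,a \right)} = -12 - 4 E$
$\frac{Q{\left(w{\left(10 \right)},-541 \right)}}{-351433} + \frac{85609}{17985} = \frac{-12 - 4 \cdot 2 \cdot 10^{2}}{-351433} + \frac{85609}{17985} = \left(-12 - 4 \cdot 2 \cdot 100\right) \left(- \frac{1}{351433}\right) + 85609 \cdot \frac{1}{17985} = \left(-12 - 800\right) \left(- \frac{1}{351433}\right) + \frac{85609}{17985} = \left(-812\right) \left(- \frac{1}{351433}\right) + \frac{85609}{17985} = \frac{812}{351433} + \frac{85609}{17985} = \frac{30100431517}{6320522505}$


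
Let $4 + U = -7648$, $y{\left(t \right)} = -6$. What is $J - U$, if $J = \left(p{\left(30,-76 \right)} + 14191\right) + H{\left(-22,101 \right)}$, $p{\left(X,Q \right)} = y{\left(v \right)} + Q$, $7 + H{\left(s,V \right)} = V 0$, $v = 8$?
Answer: $21754$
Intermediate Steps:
$H{\left(s,V \right)} = -7$ ($H{\left(s,V \right)} = -7 + V 0 = -7 + 0 = -7$)
$p{\left(X,Q \right)} = -6 + Q$
$U = -7652$ ($U = -4 - 7648 = -7652$)
$J = 14102$ ($J = \left(\left(-6 - 76\right) + 14191\right) - 7 = \left(-82 + 14191\right) - 7 = 14109 - 7 = 14102$)
$J - U = 14102 - -7652 = 14102 + 7652 = 21754$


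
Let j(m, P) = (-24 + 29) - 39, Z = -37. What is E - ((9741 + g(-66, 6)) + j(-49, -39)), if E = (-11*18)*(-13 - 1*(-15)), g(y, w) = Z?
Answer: -10066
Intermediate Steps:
g(y, w) = -37
j(m, P) = -34 (j(m, P) = 5 - 39 = -34)
E = -396 (E = -198*(-13 + 15) = -198*2 = -396)
E - ((9741 + g(-66, 6)) + j(-49, -39)) = -396 - ((9741 - 37) - 34) = -396 - (9704 - 34) = -396 - 1*9670 = -396 - 9670 = -10066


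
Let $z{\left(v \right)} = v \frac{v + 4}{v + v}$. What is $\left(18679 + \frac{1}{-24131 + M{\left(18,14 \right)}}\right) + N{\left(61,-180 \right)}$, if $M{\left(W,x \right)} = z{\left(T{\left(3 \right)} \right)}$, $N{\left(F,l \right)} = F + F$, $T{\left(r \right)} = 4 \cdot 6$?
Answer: $\frac{453423716}{24117} \approx 18801.0$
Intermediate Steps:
$T{\left(r \right)} = 24$
$z{\left(v \right)} = 2 + \frac{v}{2}$ ($z{\left(v \right)} = v \frac{4 + v}{2 v} = 2 + \frac{v}{2}$)
$N{\left(F,l \right)} = 2 F$
$M{\left(W,x \right)} = 14$ ($M{\left(W,x \right)} = 2 + \frac{1}{2} \cdot 24 = 2 + 12 = 14$)
$\left(18679 + \frac{1}{-24131 + M{\left(18,14 \right)}}\right) + N{\left(61,-180 \right)} = \left(18679 + \frac{1}{-24131 + 14}\right) + 2 \cdot 61 = \left(18679 + \frac{1}{-24117}\right) + 122 = \left(18679 - \frac{1}{24117}\right) + 122 = \frac{450481442}{24117} + 122 = \frac{453423716}{24117}$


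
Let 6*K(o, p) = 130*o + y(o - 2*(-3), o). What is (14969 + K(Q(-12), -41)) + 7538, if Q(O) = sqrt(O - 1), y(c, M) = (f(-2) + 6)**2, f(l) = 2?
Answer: 67553/3 + 65*I*sqrt(13)/3 ≈ 22518.0 + 78.12*I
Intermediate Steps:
y(c, M) = 64 (y(c, M) = (2 + 6)**2 = 8**2 = 64)
Q(O) = sqrt(-1 + O)
K(o, p) = 32/3 + 65*o/3 (K(o, p) = (130*o + 64)/6 = (64 + 130*o)/6 = 32/3 + 65*o/3)
(14969 + K(Q(-12), -41)) + 7538 = (14969 + (32/3 + 65*sqrt(-1 - 12)/3)) + 7538 = (14969 + (32/3 + 65*sqrt(-13)/3)) + 7538 = (14969 + (32/3 + 65*(I*sqrt(13))/3)) + 7538 = (14969 + (32/3 + 65*I*sqrt(13)/3)) + 7538 = (44939/3 + 65*I*sqrt(13)/3) + 7538 = 67553/3 + 65*I*sqrt(13)/3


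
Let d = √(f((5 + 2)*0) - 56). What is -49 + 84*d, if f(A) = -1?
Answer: -49 + 84*I*√57 ≈ -49.0 + 634.19*I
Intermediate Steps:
d = I*√57 (d = √(-1 - 56) = √(-57) = I*√57 ≈ 7.5498*I)
-49 + 84*d = -49 + 84*(I*√57) = -49 + 84*I*√57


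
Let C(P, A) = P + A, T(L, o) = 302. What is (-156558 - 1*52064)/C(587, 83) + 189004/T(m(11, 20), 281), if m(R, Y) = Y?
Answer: 15907209/50585 ≈ 314.46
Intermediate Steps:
C(P, A) = A + P
(-156558 - 1*52064)/C(587, 83) + 189004/T(m(11, 20), 281) = (-156558 - 1*52064)/(83 + 587) + 189004/302 = (-156558 - 52064)/670 + 189004*(1/302) = -208622*1/670 + 94502/151 = -104311/335 + 94502/151 = 15907209/50585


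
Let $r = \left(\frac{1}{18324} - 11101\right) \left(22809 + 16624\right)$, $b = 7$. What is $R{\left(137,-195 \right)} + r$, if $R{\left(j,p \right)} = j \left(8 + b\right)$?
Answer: $- \frac{8021215116239}{18324} \approx -4.3774 \cdot 10^{8}$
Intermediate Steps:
$R{\left(j,p \right)} = 15 j$ ($R{\left(j,p \right)} = j \left(8 + 7\right) = j 15 = 15 j$)
$r = - \frac{8021252772059}{18324}$ ($r = \left(\frac{1}{18324} - 11101\right) 39433 = \left(- \frac{203414723}{18324}\right) 39433 = - \frac{8021252772059}{18324} \approx -4.3775 \cdot 10^{8}$)
$R{\left(137,-195 \right)} + r = 15 \cdot 137 - \frac{8021252772059}{18324} = 2055 - \frac{8021252772059}{18324} = - \frac{8021215116239}{18324}$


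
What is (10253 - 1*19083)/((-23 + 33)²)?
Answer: -883/10 ≈ -88.300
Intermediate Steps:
(10253 - 1*19083)/((-23 + 33)²) = (10253 - 19083)/(10²) = -8830/100 = -8830*1/100 = -883/10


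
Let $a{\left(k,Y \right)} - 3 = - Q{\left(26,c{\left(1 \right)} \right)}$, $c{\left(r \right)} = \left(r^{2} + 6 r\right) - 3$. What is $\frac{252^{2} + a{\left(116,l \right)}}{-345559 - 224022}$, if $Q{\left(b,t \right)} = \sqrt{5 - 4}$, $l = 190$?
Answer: $- \frac{63506}{569581} \approx -0.1115$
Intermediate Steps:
$c{\left(r \right)} = -3 + r^{2} + 6 r$
$Q{\left(b,t \right)} = 1$ ($Q{\left(b,t \right)} = \sqrt{1} = 1$)
$a{\left(k,Y \right)} = 2$ ($a{\left(k,Y \right)} = 3 - 1 = 2$)
$\frac{252^{2} + a{\left(116,l \right)}}{-345559 - 224022} = \frac{252^{2} + 2}{-345559 - 224022} = \frac{63504 + 2}{-569581} = 63506 \left(- \frac{1}{569581}\right) = - \frac{63506}{569581}$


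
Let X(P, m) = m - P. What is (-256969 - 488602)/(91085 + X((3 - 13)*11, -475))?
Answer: -745571/90720 ≈ -8.2184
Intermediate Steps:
(-256969 - 488602)/(91085 + X((3 - 13)*11, -475)) = (-256969 - 488602)/(91085 + (-475 - (3 - 13)*11)) = -745571/(91085 + (-475 - (-10)*11)) = -745571/(91085 + (-475 - 1*(-110))) = -745571/(91085 + (-475 + 110)) = -745571/(91085 - 365) = -745571/90720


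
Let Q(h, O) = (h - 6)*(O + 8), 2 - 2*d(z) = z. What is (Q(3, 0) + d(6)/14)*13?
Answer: -2197/7 ≈ -313.86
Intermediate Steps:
d(z) = 1 - z/2
Q(h, O) = (-6 + h)*(8 + O)
(Q(3, 0) + d(6)/14)*13 = ((-48 - 6*0 + 8*3 + 0*3) + (1 - ½*6)/14)*13 = ((-48 + 0 + 24 + 0) + (1 - 3)*(1/14))*13 = (-24 - 2*1/14)*13 = (-24 - ⅐)*13 = -169/7*13 = -2197/7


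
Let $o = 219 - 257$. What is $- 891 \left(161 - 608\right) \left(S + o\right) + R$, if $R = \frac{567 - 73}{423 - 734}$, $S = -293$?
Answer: $- \frac{40999033151}{311} \approx -1.3183 \cdot 10^{8}$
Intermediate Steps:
$R = - \frac{494}{311}$ ($R = \frac{494}{-311} = 494 \left(- \frac{1}{311}\right) = - \frac{494}{311} \approx -1.5884$)
$o = -38$ ($o = 219 - 257 = -38$)
$- 891 \left(161 - 608\right) \left(S + o\right) + R = - 891 \left(161 - 608\right) \left(-293 - 38\right) - \frac{494}{311} = - 891 \left(\left(-447\right) \left(-331\right)\right) - \frac{494}{311} = \left(-891\right) 147957 - \frac{494}{311} = -131829687 - \frac{494}{311} = - \frac{40999033151}{311}$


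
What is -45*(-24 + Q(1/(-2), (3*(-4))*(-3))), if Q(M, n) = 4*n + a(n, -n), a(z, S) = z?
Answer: -7020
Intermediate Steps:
Q(M, n) = 5*n (Q(M, n) = 4*n + n = 5*n)
-45*(-24 + Q(1/(-2), (3*(-4))*(-3))) = -45*(-24 + 5*((3*(-4))*(-3))) = -45*(-24 + 5*(-12*(-3))) = -45*(-24 + 5*36) = -45*(-24 + 180) = -45*156 = -7020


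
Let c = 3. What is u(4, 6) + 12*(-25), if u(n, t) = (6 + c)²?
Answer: -219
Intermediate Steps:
u(n, t) = 81 (u(n, t) = (6 + 3)² = 9² = 81)
u(4, 6) + 12*(-25) = 81 + 12*(-25) = 81 - 300 = -219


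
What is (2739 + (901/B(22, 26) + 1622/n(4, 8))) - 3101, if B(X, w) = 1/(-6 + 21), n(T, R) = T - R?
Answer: 25495/2 ≈ 12748.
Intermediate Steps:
B(X, w) = 1/15
(2739 + (901/B(22, 26) + 1622/n(4, 8))) - 3101 = (2739 + (901/(1/15) + 1622/(4 - 1*8))) - 3101 = (2739 + (901*15 + 1622/(4 - 8))) - 3101 = (2739 + (13515 + 1622/(-4))) - 3101 = (2739 + (13515 + 1622*(-1/4))) - 3101 = (2739 + (13515 - 811/2)) - 3101 = (2739 + 26219/2) - 3101 = 31697/2 - 3101 = 25495/2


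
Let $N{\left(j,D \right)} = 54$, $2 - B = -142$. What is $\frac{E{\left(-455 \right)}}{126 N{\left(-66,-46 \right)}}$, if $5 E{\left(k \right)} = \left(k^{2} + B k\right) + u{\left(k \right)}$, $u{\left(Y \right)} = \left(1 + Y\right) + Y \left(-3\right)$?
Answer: $\frac{3956}{945} \approx 4.1862$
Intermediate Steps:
$B = 144$ ($B = 2 - -142 = 2 + 142 = 144$)
$u{\left(Y \right)} = 1 - 2 Y$ ($u{\left(Y \right)} = \left(1 + Y\right) - 3 Y = 1 - 2 Y$)
$E{\left(k \right)} = \frac{1}{5} + \frac{k^{2}}{5} + \frac{142 k}{5}$ ($E{\left(k \right)} = \frac{\left(k^{2} + 144 k\right) - \left(-1 + 2 k\right)}{5} = \frac{1 + k^{2} + 142 k}{5} = \frac{1}{5} + \frac{k^{2}}{5} + \frac{142 k}{5}$)
$\frac{E{\left(-455 \right)}}{126 N{\left(-66,-46 \right)}} = \frac{\frac{1}{5} + \frac{\left(-455\right)^{2}}{5} + \frac{142}{5} \left(-455\right)}{126 \cdot 54} = \frac{\frac{1}{5} + \frac{1}{5} \cdot 207025 - 12922}{6804} = \left(\frac{1}{5} + 41405 - 12922\right) \frac{1}{6804} = \frac{142416}{5} \cdot \frac{1}{6804} = \frac{3956}{945}$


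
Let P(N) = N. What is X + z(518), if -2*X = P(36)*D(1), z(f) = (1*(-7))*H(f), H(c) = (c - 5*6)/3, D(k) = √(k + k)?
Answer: -3416/3 - 18*√2 ≈ -1164.1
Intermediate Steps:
D(k) = √2*√k (D(k) = √(2*k) = √2*√k)
H(c) = -10 + c/3 (H(c) = (c - 30)*(⅓) = (-30 + c)*(⅓) = -10 + c/3)
z(f) = 70 - 7*f/3 (z(f) = (1*(-7))*(-10 + f/3) = -7*(-10 + f/3) = 70 - 7*f/3)
X = -18*√2 (X = -18*√2*√1 = -18*√2*1 = -18*√2 ≈ -25.456)
X + z(518) = -18*√2 + (70 - 7/3*518) = -18*√2 + (70 - 3626/3) = -18*√2 - 3416/3 = -3416/3 - 18*√2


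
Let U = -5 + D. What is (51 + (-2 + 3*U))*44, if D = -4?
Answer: 968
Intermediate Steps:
U = -9 (U = -5 - 4 = -9)
(51 + (-2 + 3*U))*44 = (51 + (-2 + 3*(-9)))*44 = (51 + (-2 - 27))*44 = (51 - 29)*44 = 22*44 = 968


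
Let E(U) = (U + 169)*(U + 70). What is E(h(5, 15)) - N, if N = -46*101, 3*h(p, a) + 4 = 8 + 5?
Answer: 17202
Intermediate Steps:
h(p, a) = 3 (h(p, a) = -4/3 + (8 + 5)/3 = -4/3 + (⅓)*13 = -4/3 + 13/3 = 3)
N = -4646
E(U) = (70 + U)*(169 + U) (E(U) = (169 + U)*(70 + U) = (70 + U)*(169 + U))
E(h(5, 15)) - N = (11830 + 3² + 239*3) - 1*(-4646) = (11830 + 9 + 717) + 4646 = 12556 + 4646 = 17202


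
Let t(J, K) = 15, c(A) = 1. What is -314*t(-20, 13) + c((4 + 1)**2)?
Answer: -4709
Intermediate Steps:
-314*t(-20, 13) + c((4 + 1)**2) = -314*15 + 1 = -4710 + 1 = -4709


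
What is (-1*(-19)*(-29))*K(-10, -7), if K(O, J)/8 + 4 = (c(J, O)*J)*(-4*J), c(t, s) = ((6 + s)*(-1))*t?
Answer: -24173472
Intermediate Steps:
c(t, s) = t*(-6 - s) (c(t, s) = (-6 - s)*t = t*(-6 - s))
K(O, J) = -32 + 32*J³*(6 + O) (K(O, J) = -32 + 8*(((-J*(6 + O))*J)*(-4*J)) = -32 + 8*((-J²*(6 + O))*(-4*J)) = -32 + 8*(4*J³*(6 + O)) = -32 + 32*J³*(6 + O))
(-1*(-19)*(-29))*K(-10, -7) = (-1*(-19)*(-29))*(-32 + 32*(-7)³*(6 - 10)) = (19*(-29))*(-32 + 32*(-343)*(-4)) = -551*(-32 + 43904) = -551*43872 = -24173472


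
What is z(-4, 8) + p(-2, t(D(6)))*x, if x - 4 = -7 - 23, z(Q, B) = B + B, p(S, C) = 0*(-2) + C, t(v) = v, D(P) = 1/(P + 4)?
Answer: 67/5 ≈ 13.400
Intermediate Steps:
D(P) = 1/(4 + P)
p(S, C) = C (p(S, C) = 0 + C = C)
z(Q, B) = 2*B
x = -26 (x = 4 + (-7 - 23) = 4 - 30 = -26)
z(-4, 8) + p(-2, t(D(6)))*x = 2*8 - 26/(4 + 6) = 16 - 26/10 = 16 + (⅒)*(-26) = 16 - 13/5 = 67/5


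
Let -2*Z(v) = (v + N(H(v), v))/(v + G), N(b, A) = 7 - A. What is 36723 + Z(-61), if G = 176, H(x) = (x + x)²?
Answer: 8446283/230 ≈ 36723.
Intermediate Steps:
H(x) = 4*x² (H(x) = (2*x)² = 4*x²)
Z(v) = -7/(2*(176 + v)) (Z(v) = -(v + (7 - v))/(2*(v + 176)) = -7/(2*(176 + v)))
36723 + Z(-61) = 36723 - 7/(352 + 2*(-61)) = 36723 - 7/(352 - 122) = 36723 - 7/230 = 8446283/230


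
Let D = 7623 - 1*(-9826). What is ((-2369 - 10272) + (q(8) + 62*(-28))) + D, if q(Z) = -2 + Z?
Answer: 3078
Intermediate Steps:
D = 17449 (D = 7623 + 9826 = 17449)
((-2369 - 10272) + (q(8) + 62*(-28))) + D = ((-2369 - 10272) + ((-2 + 8) + 62*(-28))) + 17449 = (-12641 + (6 - 1736)) + 17449 = (-12641 - 1730) + 17449 = -14371 + 17449 = 3078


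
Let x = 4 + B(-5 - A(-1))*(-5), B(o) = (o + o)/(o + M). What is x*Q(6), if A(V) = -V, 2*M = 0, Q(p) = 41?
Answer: -246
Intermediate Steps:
M = 0 (M = (½)*0 = 0)
B(o) = 2 (B(o) = (o + o)/(o + 0) = (2*o)/o = 2)
x = -6 (x = 4 + 2*(-5) = 4 - 10 = -6)
x*Q(6) = -6*41 = -246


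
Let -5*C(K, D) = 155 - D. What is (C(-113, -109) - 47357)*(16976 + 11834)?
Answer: -1365876338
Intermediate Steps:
C(K, D) = -31 + D/5 (C(K, D) = -(155 - D)/5 = -31 + D/5)
(C(-113, -109) - 47357)*(16976 + 11834) = ((-31 + (⅕)*(-109)) - 47357)*(16976 + 11834) = ((-31 - 109/5) - 47357)*28810 = (-264/5 - 47357)*28810 = -237049/5*28810 = -1365876338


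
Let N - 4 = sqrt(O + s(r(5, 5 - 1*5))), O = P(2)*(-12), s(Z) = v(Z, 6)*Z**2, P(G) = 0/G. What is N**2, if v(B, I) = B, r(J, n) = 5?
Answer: 141 + 40*sqrt(5) ≈ 230.44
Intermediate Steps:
P(G) = 0
s(Z) = Z**3 (s(Z) = Z*Z**2 = Z**3)
O = 0 (O = 0*(-12) = 0)
N = 4 + 5*sqrt(5) (N = 4 + sqrt(0 + 5**3) = 4 + sqrt(0 + 125) = 4 + sqrt(125) = 4 + 5*sqrt(5) ≈ 15.180)
N**2 = (4 + 5*sqrt(5))**2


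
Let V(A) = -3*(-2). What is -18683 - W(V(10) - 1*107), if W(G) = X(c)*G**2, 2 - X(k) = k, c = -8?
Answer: -120693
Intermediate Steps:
X(k) = 2 - k
V(A) = 6
W(G) = 10*G**2 (W(G) = (2 - 1*(-8))*G**2 = (2 + 8)*G**2 = 10*G**2)
-18683 - W(V(10) - 1*107) = -18683 - 10*(6 - 1*107)**2 = -18683 - 10*(6 - 107)**2 = -18683 - 10*(-101)**2 = -18683 - 10*10201 = -18683 - 1*102010 = -18683 - 102010 = -120693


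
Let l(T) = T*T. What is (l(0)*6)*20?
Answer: 0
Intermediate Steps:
l(T) = T**2
(l(0)*6)*20 = (0**2*6)*20 = (0*6)*20 = 0*20 = 0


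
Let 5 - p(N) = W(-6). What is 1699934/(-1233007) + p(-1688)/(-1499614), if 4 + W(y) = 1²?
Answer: -1274627344766/924517279649 ≈ -1.3787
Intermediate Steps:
W(y) = -3 (W(y) = -4 + 1² = -4 + 1 = -3)
p(N) = 8 (p(N) = 5 - 1*(-3) = 5 + 3 = 8)
1699934/(-1233007) + p(-1688)/(-1499614) = 1699934/(-1233007) + 8/(-1499614) = 1699934*(-1/1233007) + 8*(-1/1499614) = -1699934/1233007 - 4/749807 = -1274627344766/924517279649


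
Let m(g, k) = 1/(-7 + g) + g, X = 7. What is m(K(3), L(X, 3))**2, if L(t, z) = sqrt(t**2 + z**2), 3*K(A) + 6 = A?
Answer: 81/64 ≈ 1.2656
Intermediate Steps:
K(A) = -2 + A/3
m(g, k) = g + 1/(-7 + g)
m(K(3), L(X, 3))**2 = ((1 + (-2 + (1/3)*3)**2 - 7*(-2 + (1/3)*3))/(-7 + (-2 + (1/3)*3)))**2 = ((1 + (-2 + 1)**2 - 7*(-2 + 1))/(-7 + (-2 + 1)))**2 = ((1 + (-1)**2 - 7*(-1))/(-7 - 1))**2 = ((1 + 1 + 7)/(-8))**2 = (-1/8*9)**2 = (-9/8)**2 = 81/64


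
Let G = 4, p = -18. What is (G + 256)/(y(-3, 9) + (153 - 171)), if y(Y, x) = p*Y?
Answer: 65/9 ≈ 7.2222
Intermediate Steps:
y(Y, x) = -18*Y
(G + 256)/(y(-3, 9) + (153 - 171)) = (4 + 256)/(-18*(-3) + (153 - 171)) = 260/(54 - 18) = 260/36 = 260*(1/36) = 65/9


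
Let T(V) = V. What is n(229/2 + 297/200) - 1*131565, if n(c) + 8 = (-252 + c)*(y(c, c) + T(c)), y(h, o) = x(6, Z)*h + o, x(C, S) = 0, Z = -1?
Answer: -3262487991/20000 ≈ -1.6312e+5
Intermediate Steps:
y(h, o) = o (y(h, o) = 0*h + o = 0 + o = o)
n(c) = -8 + 2*c*(-252 + c) (n(c) = -8 + (-252 + c)*(c + c) = -8 + (-252 + c)*(2*c) = -8 + 2*c*(-252 + c))
n(229/2 + 297/200) - 1*131565 = (-8 - 504*(229/2 + 297/200) + 2*(229/2 + 297/200)**2) - 1*131565 = (-8 - 504*(229*(1/2) + 297*(1/200)) + 2*(229*(1/2) + 297*(1/200))**2) - 131565 = (-8 - 504*(229/2 + 297/200) + 2*(229/2 + 297/200)**2) - 131565 = (-8 - 504*23197/200 + 2*(23197/200)**2) - 131565 = (-8 - 1461411/25 + 2*(538100809/40000)) - 131565 = (-8 - 1461411/25 + 538100809/20000) - 131565 = -631187991/20000 - 131565 = -3262487991/20000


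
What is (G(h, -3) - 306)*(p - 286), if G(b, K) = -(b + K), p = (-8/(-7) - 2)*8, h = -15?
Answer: 590400/7 ≈ 84343.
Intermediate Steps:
p = -48/7 (p = (-8*(-⅐) - 2)*8 = (8/7 - 2)*8 = -6/7*8 = -48/7 ≈ -6.8571)
G(b, K) = -K - b (G(b, K) = -(K + b) = -K - b)
(G(h, -3) - 306)*(p - 286) = ((-1*(-3) - 1*(-15)) - 306)*(-48/7 - 286) = ((3 + 15) - 306)*(-2050/7) = (18 - 306)*(-2050/7) = -288*(-2050/7) = 590400/7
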